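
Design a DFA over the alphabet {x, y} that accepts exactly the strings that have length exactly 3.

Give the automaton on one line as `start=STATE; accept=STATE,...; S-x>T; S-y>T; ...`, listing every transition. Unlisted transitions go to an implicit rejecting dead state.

We only need to distinguish lengths 0, 1, …, 3, and '>3'. Chain q0 → q1 → q2 → q3 → q4 on every symbol, with q4 looping. Accepting states: {q3}.
5 states suffice.
        x   y  
>  q0   q1  q1 
   q1   q2  q2 
   q2   q3  q3 
 * q3   q4  q4 
   q4   q4  q4 
(> = start, * = accepting)

start=q0; accept=q3; q0-x>q1; q0-y>q1; q1-x>q2; q1-y>q2; q2-x>q3; q2-y>q3; q3-x>q4; q3-y>q4; q4-x>q4; q4-y>q4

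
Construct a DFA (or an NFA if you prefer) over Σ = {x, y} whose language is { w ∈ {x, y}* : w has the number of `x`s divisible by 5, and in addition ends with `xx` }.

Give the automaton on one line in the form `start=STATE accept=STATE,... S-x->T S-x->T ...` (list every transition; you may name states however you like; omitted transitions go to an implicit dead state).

Run two small machines in parallel and take their product. The first has 5 states tracking the count of `x`s modulo 5; the second has 3 states tracking how much of the suffix `xx` has currently been matched. A product state is a pair (one from each), accepting exactly when both do. Minimizing collapses redundant product states.
       x  y 
>  A   B  A 
   B   C  B 
   C   D  C 
   D   E  D 
   E   F  G 
 * F   B  A 
   G   A  G 
(> = start, * = accepting)

start=A accept=F A-x->B A-y->A B-x->C B-y->B C-x->D C-y->C D-x->E D-y->D E-x->F E-y->G F-x->B F-y->A G-x->A G-y->G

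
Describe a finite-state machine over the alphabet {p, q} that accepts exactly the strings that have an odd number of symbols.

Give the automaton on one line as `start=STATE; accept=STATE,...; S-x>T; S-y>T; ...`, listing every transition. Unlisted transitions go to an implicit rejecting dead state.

Count input length modulo 2: every symbol advances one step around the cycle S0 → S1 → S0. Accept at S1.
2 states suffice.
        p   q  
>  S0   S1  S1 
 * S1   S0  S0 
(> = start, * = accepting)

start=S0; accept=S1; S0-p>S1; S0-q>S1; S1-p>S0; S1-q>S0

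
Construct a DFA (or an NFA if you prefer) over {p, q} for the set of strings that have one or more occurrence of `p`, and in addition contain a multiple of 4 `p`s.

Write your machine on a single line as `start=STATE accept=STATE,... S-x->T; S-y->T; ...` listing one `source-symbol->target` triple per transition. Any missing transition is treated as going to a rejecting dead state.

Handle the two conditions separately and then intersect. The first has 3 states tracking the count of `p`s, saturating at 2; the second has 4 states tracking the count of `p`s modulo 4. A product state is a pair (one from each), accepting exactly when both do. After merging equivalent states the machine shrinks.
With 5 states:
        p   q  
>  S0   S1  S0 
   S1   S2  S1 
   S2   S3  S2 
   S3   S4  S3 
 * S4   S1  S4 
(> = start, * = accepting)

start=S0; accept=S4; S0-p->S1; S0-q->S0; S1-p->S2; S1-q->S1; S2-p->S3; S2-q->S2; S3-p->S4; S3-q->S3; S4-p->S1; S4-q->S4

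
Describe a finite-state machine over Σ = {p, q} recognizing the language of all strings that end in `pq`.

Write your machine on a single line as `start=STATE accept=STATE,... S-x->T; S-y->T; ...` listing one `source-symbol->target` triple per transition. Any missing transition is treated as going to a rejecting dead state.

Remember how much of `pq` the current input suffix matches. State A means no match yet; B means the last symbol is `p`; C means the last 2 symbols are `pq`. Only C accepts. On a mismatch, fall back to the longest proper suffix that is still a prefix of `pq`.
A 3-state machine:
       p  q 
>  A   B  A 
   B   B  C 
 * C   B  A 
(> = start, * = accepting)

start=A; accept=C; A-p->B; A-q->A; B-p->B; B-q->C; C-p->B; C-q->A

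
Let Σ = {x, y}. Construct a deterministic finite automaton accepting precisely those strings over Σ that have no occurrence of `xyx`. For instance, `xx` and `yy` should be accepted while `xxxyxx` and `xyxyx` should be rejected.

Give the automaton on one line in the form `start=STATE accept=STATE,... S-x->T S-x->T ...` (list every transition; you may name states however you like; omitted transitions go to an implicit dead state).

This is the complement of 'contains `xyx`'. Use the same substring-matching states — s0 through s3 holding how much of `xyx` has just been matched — but flip the accepting set: everything except the trap s3 accepts.
With 4 states:
        x   y  
>* s0   s1  s0 
 * s1   s1  s2 
 * s2   s3  s0 
   s3   s3  s3 
(> = start, * = accepting)

start=s0 accept=s0,s1,s2 s0-x->s1 s0-y->s0 s1-x->s1 s1-y->s2 s2-x->s3 s2-y->s0 s3-x->s3 s3-y->s3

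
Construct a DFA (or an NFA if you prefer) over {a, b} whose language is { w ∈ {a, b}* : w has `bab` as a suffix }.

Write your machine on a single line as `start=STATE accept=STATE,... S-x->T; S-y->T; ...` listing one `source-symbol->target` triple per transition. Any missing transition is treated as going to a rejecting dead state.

start=q0; accept=q3; q0-a->q0; q0-b->q1; q1-a->q2; q1-b->q1; q2-a->q0; q2-b->q3; q3-a->q2; q3-b->q1

Let each state record the length of the longest suffix of the input read so far that is also a prefix of `bab`. q1 means the last symbol is `b`; q2 means the last 2 symbols are `ba`; q3 means the last 3 symbols are `bab`. Accept only at q3, where the string currently ends in `bab`.
A 4-state machine:
        a   b  
>  q0   q0  q1 
   q1   q2  q1 
   q2   q0  q3 
 * q3   q2  q1 
(> = start, * = accepting)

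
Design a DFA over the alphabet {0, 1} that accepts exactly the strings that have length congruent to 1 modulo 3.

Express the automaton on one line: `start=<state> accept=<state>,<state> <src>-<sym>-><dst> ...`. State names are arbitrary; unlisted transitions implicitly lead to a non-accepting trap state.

start=q0 accept=q1 q0-0->q1 q0-1->q1 q1-0->q2 q1-1->q2 q2-0->q0 q2-1->q0

Count input length modulo 3: every symbol advances one step around the cycle q0 → q1 → q2 → q0. Accept at q1.
With 3 states:
        0   1  
>  q0   q1  q1 
 * q1   q2  q2 
   q2   q0  q0 
(> = start, * = accepting)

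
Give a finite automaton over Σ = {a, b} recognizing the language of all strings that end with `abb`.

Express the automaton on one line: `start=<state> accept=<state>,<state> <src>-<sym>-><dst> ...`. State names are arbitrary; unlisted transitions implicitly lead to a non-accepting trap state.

Let each state record the length of the longest suffix of the input read so far that is also a prefix of `abb`. q1 means the last symbol is `a`; q2 means the last 2 symbols are `ab`; q3 means the last 3 symbols are `abb`. Accept only at q3, where the string currently ends in `abb`.
A 4-state machine:
        a   b  
>  q0   q1  q0 
   q1   q1  q2 
   q2   q1  q3 
 * q3   q1  q0 
(> = start, * = accepting)

start=q0 accept=q3 q0-a->q1 q0-b->q0 q1-a->q1 q1-b->q2 q2-a->q1 q2-b->q3 q3-a->q1 q3-b->q0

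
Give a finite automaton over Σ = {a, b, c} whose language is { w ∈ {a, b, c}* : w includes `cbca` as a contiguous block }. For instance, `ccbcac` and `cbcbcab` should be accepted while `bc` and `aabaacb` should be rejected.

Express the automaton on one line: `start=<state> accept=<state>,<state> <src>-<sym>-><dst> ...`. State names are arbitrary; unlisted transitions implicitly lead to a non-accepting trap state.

States q0..q3 record the length of the longest prefix of `cbca` that matches the current input suffix. Reaching q4 means `cbca` has been seen, and we stay there forever. Accept from q4.
5 states suffice.
        a   b   c  
>  q0   q0  q0  q1 
   q1   q0  q2  q1 
   q2   q0  q0  q3 
   q3   q4  q2  q1 
 * q4   q4  q4  q4 
(> = start, * = accepting)

start=q0 accept=q4 q0-a->q0 q0-b->q0 q0-c->q1 q1-a->q0 q1-b->q2 q1-c->q1 q2-a->q0 q2-b->q0 q2-c->q3 q3-a->q4 q3-b->q2 q3-c->q1 q4-a->q4 q4-b->q4 q4-c->q4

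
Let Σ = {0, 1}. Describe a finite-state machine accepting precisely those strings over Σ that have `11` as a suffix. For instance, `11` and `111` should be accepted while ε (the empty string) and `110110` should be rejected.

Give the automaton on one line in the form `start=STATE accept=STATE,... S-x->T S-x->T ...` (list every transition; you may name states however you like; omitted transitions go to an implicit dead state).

Remember how much of `11` the current input suffix matches. State s0 means no match yet; s1 means the last symbol is `1`; s2 means the last 2 symbols are `11`. Only s2 accepts. On a mismatch, fall back to the longest proper suffix that is still a prefix of `11`.
With 3 states:
        0   1  
>  s0   s0  s1 
   s1   s0  s2 
 * s2   s0  s2 
(> = start, * = accepting)

start=s0 accept=s2 s0-0->s0 s0-1->s1 s1-0->s0 s1-1->s2 s2-0->s0 s2-1->s2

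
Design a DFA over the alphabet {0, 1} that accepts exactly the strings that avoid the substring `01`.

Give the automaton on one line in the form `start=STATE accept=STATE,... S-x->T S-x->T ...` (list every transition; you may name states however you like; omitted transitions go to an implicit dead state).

start=A accept=A,B A-0->B A-1->A B-0->B B-1->C C-0->C C-1->C

This is the complement of 'contains `01`'. Use the same substring-matching states — A through C holding how much of `01` has just been matched — but flip the accepting set: everything except the trap C accepts.
With 3 states:
       0  1 
>* A   B  A 
 * B   B  C 
   C   C  C 
(> = start, * = accepting)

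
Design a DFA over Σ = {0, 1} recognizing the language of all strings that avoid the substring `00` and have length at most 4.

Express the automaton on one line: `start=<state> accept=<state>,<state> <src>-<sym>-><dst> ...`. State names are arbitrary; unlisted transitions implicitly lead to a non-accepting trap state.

start=q0 accept=q0,q1,q2,q4,q5,q7,q8,q10,q11 q0-0->q1 q0-1->q2 q1-0->q3 q1-1->q4 q2-0->q5 q2-1->q4 q3-0->q6 q3-1->q6 q4-0->q7 q4-1->q8 q5-0->q6 q5-1->q8 q6-0->q9 q6-1->q9 q7-0->q9 q7-1->q10 q8-0->q11 q8-1->q10 q9-0->q12 q9-1->q12 q10-0->q13 q10-1->q14 q11-0->q12 q11-1->q14 q12-0->q12 q12-1->q12 q13-0->q12 q13-1->q14 q14-0->q13 q14-1->q14

Run two small machines in parallel and take their product. One (3 states) tracks partial matches of the forbidden pattern `00`; the other (6 states) tracks the input length, saturating at 5. Each combined state is a pair, one component from each; accept when both components accept.
A 15-state machine:
          0    1  
>* q0     q1   q2 
 * q1     q3   q4 
 * q2     q5   q4 
   q3     q6   q6 
 * q4     q7   q8 
 * q5     q6   q8 
   q6     q9   q9 
 * q7     q9  q10 
 * q8    q11  q10 
   q9    q12  q12 
 * q10   q13  q14 
 * q11   q12  q14 
   q12   q12  q12 
   q13   q12  q14 
   q14   q13  q14 
(> = start, * = accepting)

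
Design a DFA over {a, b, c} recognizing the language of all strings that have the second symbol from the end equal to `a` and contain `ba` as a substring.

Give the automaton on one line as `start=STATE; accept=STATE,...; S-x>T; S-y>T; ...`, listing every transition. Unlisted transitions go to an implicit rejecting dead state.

Handle the two conditions separately and then intersect. The first has 13 states tracking the last 2 symbols read; the second has 3 states tracking whether and how much of `ba` has been seen. A product state is a pair (one from each), accepting exactly when both do. Minimizing collapses redundant product states.
With 6 states:
        a   b   c  
>  s0   s0  s1  s0 
   s1   s2  s1  s0 
   s2   s3  s4  s4 
 * s3   s3  s4  s4 
 * s4   s2  s5  s5 
   s5   s2  s5  s5 
(> = start, * = accepting)

start=s0; accept=s3,s4; s0-a>s0; s0-b>s1; s0-c>s0; s1-a>s2; s1-b>s1; s1-c>s0; s2-a>s3; s2-b>s4; s2-c>s4; s3-a>s3; s3-b>s4; s3-c>s4; s4-a>s2; s4-b>s5; s4-c>s5; s5-a>s2; s5-b>s5; s5-c>s5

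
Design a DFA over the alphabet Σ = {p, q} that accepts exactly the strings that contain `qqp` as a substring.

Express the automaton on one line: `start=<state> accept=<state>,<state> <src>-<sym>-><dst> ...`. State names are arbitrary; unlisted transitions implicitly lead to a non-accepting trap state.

start=A accept=D A-p->A A-q->B B-p->A B-q->C C-p->D C-q->C D-p->D D-q->D

Track how much of `qqp` has been matched so far: state A is no progress, D is the absorbing accept state reached once `qqp` has occurred. Intermediate states record partial matches; on a mismatch, fall back to the longest reusable overlap.
A 4-state machine:
       p  q 
>  A   A  B 
   B   A  C 
   C   D  C 
 * D   D  D 
(> = start, * = accepting)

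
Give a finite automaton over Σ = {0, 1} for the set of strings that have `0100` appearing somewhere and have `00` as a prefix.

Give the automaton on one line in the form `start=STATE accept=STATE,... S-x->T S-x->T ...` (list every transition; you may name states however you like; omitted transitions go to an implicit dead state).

Run two small machines in parallel and take their product. One (5 states) tracks whether and how much of `0100` has been seen; the other (4 states) tracks whether the input so far still matches the prefix `00`. Each combined state is a pair, one component from each; accept when both components accept. Equivalent product states are then merged.
With 8 states:
        0   1  
>  q0   q1  q2 
   q1   q3  q2 
   q2   q2  q2 
   q3   q3  q4 
   q4   q5  q6 
   q5   q7  q4 
   q6   q3  q6 
 * q7   q7  q7 
(> = start, * = accepting)

start=q0 accept=q7 q0-0->q1 q0-1->q2 q1-0->q3 q1-1->q2 q2-0->q2 q2-1->q2 q3-0->q3 q3-1->q4 q4-0->q5 q4-1->q6 q5-0->q7 q5-1->q4 q6-0->q3 q6-1->q6 q7-0->q7 q7-1->q7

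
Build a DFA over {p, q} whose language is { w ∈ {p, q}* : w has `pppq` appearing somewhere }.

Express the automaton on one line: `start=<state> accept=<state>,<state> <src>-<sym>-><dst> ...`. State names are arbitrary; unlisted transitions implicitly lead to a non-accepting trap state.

start=S0 accept=S4 S0-p->S1 S0-q->S0 S1-p->S2 S1-q->S0 S2-p->S3 S2-q->S0 S3-p->S3 S3-q->S4 S4-p->S4 S4-q->S4

Track how much of `pppq` has been matched so far: state S0 is no progress, S4 is the absorbing accept state reached once `pppq` has occurred. Intermediate states record partial matches; on a mismatch, fall back to the longest reusable overlap.
A 5-state machine:
        p   q  
>  S0   S1  S0 
   S1   S2  S0 
   S2   S3  S0 
   S3   S3  S4 
 * S4   S4  S4 
(> = start, * = accepting)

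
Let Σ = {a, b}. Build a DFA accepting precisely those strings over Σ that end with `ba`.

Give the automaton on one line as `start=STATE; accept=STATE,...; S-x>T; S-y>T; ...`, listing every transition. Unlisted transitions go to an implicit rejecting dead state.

Remember how much of `ba` the current input suffix matches. State S0 means no match yet; S1 means the last symbol is `b`; S2 means the last 2 symbols are `ba`. Only S2 accepts. On a mismatch, fall back to the longest proper suffix that is still a prefix of `ba`.
A 3-state machine:
        a   b  
>  S0   S0  S1 
   S1   S2  S1 
 * S2   S0  S1 
(> = start, * = accepting)

start=S0; accept=S2; S0-a>S0; S0-b>S1; S1-a>S2; S1-b>S1; S2-a>S0; S2-b>S1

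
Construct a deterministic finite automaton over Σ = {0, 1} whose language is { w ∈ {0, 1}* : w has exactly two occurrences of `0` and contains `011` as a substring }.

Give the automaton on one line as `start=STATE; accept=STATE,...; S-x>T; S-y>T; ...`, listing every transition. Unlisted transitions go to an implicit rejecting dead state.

Handle the two conditions separately and then intersect. One (4 states) tracks the count of `0`s, saturating at 3; the other (4 states) tracks whether and how much of `011` has been seen. Each combined state is a pair, one component from each; accept when both components accept. Equivalent product states are then merged.
        0   1  
>  q0   q1  q0 
   q1   q2  q3 
   q2   q4  q5 
   q3   q2  q6 
   q4   q4  q4 
   q5   q4  q7 
   q6   q7  q6 
 * q7   q4  q7 
(> = start, * = accepting)

start=q0; accept=q7; q0-0>q1; q0-1>q0; q1-0>q2; q1-1>q3; q2-0>q4; q2-1>q5; q3-0>q2; q3-1>q6; q4-0>q4; q4-1>q4; q5-0>q4; q5-1>q7; q6-0>q7; q6-1>q6; q7-0>q4; q7-1>q7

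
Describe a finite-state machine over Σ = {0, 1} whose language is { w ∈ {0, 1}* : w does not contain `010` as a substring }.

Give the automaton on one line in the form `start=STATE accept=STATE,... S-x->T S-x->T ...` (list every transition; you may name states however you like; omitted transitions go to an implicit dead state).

Track partial matches of the forbidden pattern `010`. State s3 is a dead state reached once `010` has occurred; every other state accepts. s0 means no part of `010` is currently matched.
4 states suffice.
        0   1  
>* s0   s1  s0 
 * s1   s1  s2 
 * s2   s3  s0 
   s3   s3  s3 
(> = start, * = accepting)

start=s0 accept=s0,s1,s2 s0-0->s1 s0-1->s0 s1-0->s1 s1-1->s2 s2-0->s3 s2-1->s0 s3-0->s3 s3-1->s3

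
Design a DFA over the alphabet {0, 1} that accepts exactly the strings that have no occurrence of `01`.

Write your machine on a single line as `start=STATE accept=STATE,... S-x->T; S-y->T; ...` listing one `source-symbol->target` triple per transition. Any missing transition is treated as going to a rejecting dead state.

start=s0; accept=s0,s1; s0-0->s1; s0-1->s0; s1-0->s1; s1-1->s2; s2-0->s2; s2-1->s2

Track partial matches of the forbidden pattern `01`. State s2 is a dead state reached once `01` has occurred; every other state accepts. s0 means no part of `01` is currently matched.
A 3-state machine:
        0   1  
>* s0   s1  s0 
 * s1   s1  s2 
   s2   s2  s2 
(> = start, * = accepting)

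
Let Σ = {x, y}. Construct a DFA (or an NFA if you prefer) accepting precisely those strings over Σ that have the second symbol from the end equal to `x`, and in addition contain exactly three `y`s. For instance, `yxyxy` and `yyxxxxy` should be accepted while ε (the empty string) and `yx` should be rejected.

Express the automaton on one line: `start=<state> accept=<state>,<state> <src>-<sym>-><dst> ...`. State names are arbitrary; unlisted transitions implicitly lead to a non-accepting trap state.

Run two small machines in parallel and take their product. One (7 states) tracks the last 2 symbols read; the other (5 states) tracks the count of `y`s, saturating at 4. Each combined state is a pair, one component from each; accept when both components accept. Minimizing collapses redundant product states.
       x  y 
>  A   A  B 
   B   B  C 
   C   D  E 
   D   D  F 
   E   G  H 
 * F   G  H 
   G   I  H 
   H   H  H 
 * I   I  H 
(> = start, * = accepting)

start=A accept=F,I A-x->A A-y->B B-x->B B-y->C C-x->D C-y->E D-x->D D-y->F E-x->G E-y->H F-x->G F-y->H G-x->I G-y->H H-x->H H-y->H I-x->I I-y->H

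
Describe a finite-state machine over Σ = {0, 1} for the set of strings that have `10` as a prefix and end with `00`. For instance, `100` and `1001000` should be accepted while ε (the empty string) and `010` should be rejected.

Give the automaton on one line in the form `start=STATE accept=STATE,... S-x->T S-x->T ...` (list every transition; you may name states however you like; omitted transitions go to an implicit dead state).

start=s0 accept=s6 s0-0->s1 s0-1->s2 s1-0->s3 s1-1->s4 s2-0->s5 s2-1->s4 s3-0->s3 s3-1->s4 s4-0->s1 s4-1->s4 s5-0->s6 s5-1->s7 s6-0->s6 s6-1->s7 s7-0->s5 s7-1->s7

Build one automaton per condition and run them in lockstep. One (4 states) tracks whether the input so far still matches the prefix `10`; the other (3 states) tracks how much of the suffix `00` has currently been matched. Each combined state is a pair, one component from each; accept when both components accept.
An 8-state machine:
        0   1  
>  s0   s1  s2 
   s1   s3  s4 
   s2   s5  s4 
   s3   s3  s4 
   s4   s1  s4 
   s5   s6  s7 
 * s6   s6  s7 
   s7   s5  s7 
(> = start, * = accepting)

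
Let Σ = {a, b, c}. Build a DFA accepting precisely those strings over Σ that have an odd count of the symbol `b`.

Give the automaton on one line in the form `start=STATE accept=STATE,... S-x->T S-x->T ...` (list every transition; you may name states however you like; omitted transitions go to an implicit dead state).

The only thing that matters is how many `b`s have appeared, reduced mod 2. Use one state per residue: q0 for 0, …, q1 for 1. Reading `b` moves to the next residue; anything else stays put. q1 is accepting.
A 2-state machine:
        a   b   c  
>  q0   q0  q1  q0 
 * q1   q1  q0  q1 
(> = start, * = accepting)

start=q0 accept=q1 q0-a->q0 q0-b->q1 q0-c->q0 q1-a->q1 q1-b->q0 q1-c->q1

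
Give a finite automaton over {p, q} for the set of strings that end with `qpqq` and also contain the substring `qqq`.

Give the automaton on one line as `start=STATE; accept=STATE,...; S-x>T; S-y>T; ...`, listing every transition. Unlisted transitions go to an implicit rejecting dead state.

Build one automaton per condition and run them in lockstep. The first has 5 states tracking how much of the suffix `qpqq` has currently been matched; the second has 4 states tracking whether and how much of `qqq` has been seen. A product state is a pair (one from each), accepting exactly when both do. Minimizing collapses redundant product states.
8 states suffice.
        p   q  
>  s0   s0  s1 
   s1   s0  s2 
   s2   s0  s3 
   s3   s4  s3 
   s4   s5  s6 
   s5   s5  s3 
   s6   s4  s7 
 * s7   s4  s3 
(> = start, * = accepting)

start=s0; accept=s7; s0-p>s0; s0-q>s1; s1-p>s0; s1-q>s2; s2-p>s0; s2-q>s3; s3-p>s4; s3-q>s3; s4-p>s5; s4-q>s6; s5-p>s5; s5-q>s3; s6-p>s4; s6-q>s7; s7-p>s4; s7-q>s3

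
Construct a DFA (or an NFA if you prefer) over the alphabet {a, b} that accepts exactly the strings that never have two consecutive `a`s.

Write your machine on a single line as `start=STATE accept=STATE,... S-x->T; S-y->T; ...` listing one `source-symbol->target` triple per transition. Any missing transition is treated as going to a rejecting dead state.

start=q0; accept=q0,q1; q0-a->q1; q0-b->q0; q1-a->q2; q1-b->q0; q2-a->q2; q2-b->q2

Track partial matches of the forbidden pattern `aa`. State q2 is a dead state reached once `aa` has occurred; every other state accepts. q0 means no part of `aa` is currently matched.
3 states suffice.
        a   b  
>* q0   q1  q0 
 * q1   q2  q0 
   q2   q2  q2 
(> = start, * = accepting)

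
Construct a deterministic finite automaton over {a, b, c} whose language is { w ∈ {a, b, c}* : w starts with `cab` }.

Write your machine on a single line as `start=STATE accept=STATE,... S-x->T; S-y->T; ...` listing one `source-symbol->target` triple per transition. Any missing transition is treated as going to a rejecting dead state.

Check the first 3 symbols one by one: q0 through q2 record how many have matched `cab` so far; any wrong symbol goes to the dead state q4. After all 3 match we enter the accepting sink q3.
        a   b   c  
>  q0   q4  q4  q1 
   q1   q2  q4  q4 
   q2   q4  q3  q4 
 * q3   q3  q3  q3 
   q4   q4  q4  q4 
(> = start, * = accepting)

start=q0; accept=q3; q0-a->q4; q0-b->q4; q0-c->q1; q1-a->q2; q1-b->q4; q1-c->q4; q2-a->q4; q2-b->q3; q2-c->q4; q3-a->q3; q3-b->q3; q3-c->q3; q4-a->q4; q4-b->q4; q4-c->q4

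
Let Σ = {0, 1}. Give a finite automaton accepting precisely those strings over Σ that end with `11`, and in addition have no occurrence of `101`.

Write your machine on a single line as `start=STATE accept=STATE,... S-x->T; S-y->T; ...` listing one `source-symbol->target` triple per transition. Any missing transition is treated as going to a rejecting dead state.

Handle the two conditions separately and then intersect. The first has 3 states tracking how much of the suffix `11` has currently been matched; the second has 4 states tracking partial matches of the forbidden pattern `101`. A product state is a pair (one from each), accepting exactly when both do.
A 7-state machine:
        0   1  
>  q0   q0  q1 
   q1   q2  q3 
   q2   q0  q4 
 * q3   q2  q3 
   q4   q5  q6 
   q5   q5  q4 
   q6   q5  q6 
(> = start, * = accepting)

start=q0; accept=q3; q0-0->q0; q0-1->q1; q1-0->q2; q1-1->q3; q2-0->q0; q2-1->q4; q3-0->q2; q3-1->q3; q4-0->q5; q4-1->q6; q5-0->q5; q5-1->q4; q6-0->q5; q6-1->q6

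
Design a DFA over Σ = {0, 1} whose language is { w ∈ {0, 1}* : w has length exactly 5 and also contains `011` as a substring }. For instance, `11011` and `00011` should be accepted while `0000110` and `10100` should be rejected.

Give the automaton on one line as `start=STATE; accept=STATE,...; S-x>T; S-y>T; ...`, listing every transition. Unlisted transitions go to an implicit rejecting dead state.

start=s0; accept=s16; s0-0>s1; s0-1>s2; s1-0>s3; s1-1>s4; s2-0>s3; s2-1>s5; s3-0>s6; s3-1>s7; s4-0>s6; s4-1>s8; s5-0>s6; s5-1>s9; s6-0>s10; s6-1>s11; s7-0>s10; s7-1>s12; s8-0>s12; s8-1>s12; s9-0>s10; s9-1>s13; s10-0>s14; s10-1>s15; s11-0>s14; s11-1>s16; s12-0>s16; s12-1>s16; s13-0>s14; s13-1>s17; s14-0>s18; s14-1>s19; s15-0>s18; s15-1>s20; s16-0>s20; s16-1>s20; s17-0>s18; s17-1>s21; s18-0>s18; s18-1>s19; s19-0>s18; s19-1>s20; s20-0>s20; s20-1>s20; s21-0>s18; s21-1>s21

Build one automaton per condition and run them in lockstep. The first has 7 states tracking the input length, saturating at 6; the second has 4 states tracking whether and how much of `011` has been seen. A product state is a pair (one from each), accepting exactly when both do.
          0    1  
>  s0     s1   s2 
   s1     s3   s4 
   s2     s3   s5 
   s3     s6   s7 
   s4     s6   s8 
   s5     s6   s9 
   s6    s10  s11 
   s7    s10  s12 
   s8    s12  s12 
   s9    s10  s13 
   s10   s14  s15 
   s11   s14  s16 
   s12   s16  s16 
   s13   s14  s17 
   s14   s18  s19 
   s15   s18  s20 
 * s16   s20  s20 
   s17   s18  s21 
   s18   s18  s19 
   s19   s18  s20 
   s20   s20  s20 
   s21   s18  s21 
(> = start, * = accepting)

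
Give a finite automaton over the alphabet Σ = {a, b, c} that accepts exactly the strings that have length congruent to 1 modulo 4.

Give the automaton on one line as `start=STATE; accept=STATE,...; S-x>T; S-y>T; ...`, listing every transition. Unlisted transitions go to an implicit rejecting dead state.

start=s0; accept=s1; s0-a>s1; s0-b>s1; s0-c>s1; s1-a>s2; s1-b>s2; s1-c>s2; s2-a>s3; s2-b>s3; s2-c>s3; s3-a>s0; s3-b>s0; s3-c>s0

Count input length modulo 4: every symbol advances one step around the cycle s0 → s1 → s2 → s3 → s0. Accept at s1.
With 4 states:
        a   b   c  
>  s0   s1  s1  s1 
 * s1   s2  s2  s2 
   s2   s3  s3  s3 
   s3   s0  s0  s0 
(> = start, * = accepting)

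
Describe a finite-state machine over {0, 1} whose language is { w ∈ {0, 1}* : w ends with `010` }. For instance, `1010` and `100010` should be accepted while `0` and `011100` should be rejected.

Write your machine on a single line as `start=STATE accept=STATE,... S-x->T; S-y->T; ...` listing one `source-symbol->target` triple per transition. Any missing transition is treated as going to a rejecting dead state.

Remember how much of `010` the current input suffix matches. State S0 means no match yet; S1 means the last symbol is `0`; S2 means the last 2 symbols are `01`; S3 means the last 3 symbols are `010`. Only S3 accepts. On a mismatch, fall back to the longest proper suffix that is still a prefix of `010`.
4 states suffice.
        0   1  
>  S0   S1  S0 
   S1   S1  S2 
   S2   S3  S0 
 * S3   S1  S2 
(> = start, * = accepting)

start=S0; accept=S3; S0-0->S1; S0-1->S0; S1-0->S1; S1-1->S2; S2-0->S3; S2-1->S0; S3-0->S1; S3-1->S2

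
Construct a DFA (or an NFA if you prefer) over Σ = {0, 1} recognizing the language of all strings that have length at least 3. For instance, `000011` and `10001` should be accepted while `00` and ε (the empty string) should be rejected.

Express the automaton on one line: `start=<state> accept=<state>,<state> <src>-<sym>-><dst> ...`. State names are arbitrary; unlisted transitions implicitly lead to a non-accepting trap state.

start=S0 accept=S3,S4 S0-0->S1 S0-1->S1 S1-0->S2 S1-1->S2 S2-0->S3 S2-1->S3 S3-0->S4 S3-1->S4 S4-0->S4 S4-1->S4

Count input length up to 4: every symbol moves from S0 toward S4, which means 'more than 3' and absorbs. Accept from {S3, S4}.
With 5 states:
        0   1  
>  S0   S1  S1 
   S1   S2  S2 
   S2   S3  S3 
 * S3   S4  S4 
 * S4   S4  S4 
(> = start, * = accepting)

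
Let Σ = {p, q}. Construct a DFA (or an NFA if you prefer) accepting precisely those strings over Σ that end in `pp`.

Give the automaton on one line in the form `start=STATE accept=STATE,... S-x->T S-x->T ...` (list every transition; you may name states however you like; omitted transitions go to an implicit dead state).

Remember how much of `pp` the current input suffix matches. State S0 means no match yet; S1 means the last symbol is `p`; S2 means the last 2 symbols are `pp`. Only S2 accepts. On a mismatch, fall back to the longest proper suffix that is still a prefix of `pp`.
        p   q  
>  S0   S1  S0 
   S1   S2  S0 
 * S2   S2  S0 
(> = start, * = accepting)

start=S0 accept=S2 S0-p->S1 S0-q->S0 S1-p->S2 S1-q->S0 S2-p->S2 S2-q->S0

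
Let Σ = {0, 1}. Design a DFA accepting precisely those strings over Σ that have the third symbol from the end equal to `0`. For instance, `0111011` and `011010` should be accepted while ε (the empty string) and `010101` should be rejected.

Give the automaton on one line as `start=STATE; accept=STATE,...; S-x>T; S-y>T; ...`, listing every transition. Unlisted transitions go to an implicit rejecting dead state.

A DFA must remember the last 3 symbols (since which symbol is third-to-last isn't known until the input ends). Use one state per possible window of the last ≤3 symbols; accept from those whose window starts with `0`.
15 states suffice.
       0  1 
>  A   B  C 
   B   D  E 
   C   F  G 
   D   H  I 
   E   J  K 
   F   L  M 
   G   N  O 
 * H   H  I 
 * I   J  K 
 * J   L  M 
 * K   N  O 
   L   H  I 
   M   J  K 
   N   L  M 
   O   N  O 
(> = start, * = accepting)

start=A; accept=H,I,J,K; A-0>B; A-1>C; B-0>D; B-1>E; C-0>F; C-1>G; D-0>H; D-1>I; E-0>J; E-1>K; F-0>L; F-1>M; G-0>N; G-1>O; H-0>H; H-1>I; I-0>J; I-1>K; J-0>L; J-1>M; K-0>N; K-1>O; L-0>H; L-1>I; M-0>J; M-1>K; N-0>L; N-1>M; O-0>N; O-1>O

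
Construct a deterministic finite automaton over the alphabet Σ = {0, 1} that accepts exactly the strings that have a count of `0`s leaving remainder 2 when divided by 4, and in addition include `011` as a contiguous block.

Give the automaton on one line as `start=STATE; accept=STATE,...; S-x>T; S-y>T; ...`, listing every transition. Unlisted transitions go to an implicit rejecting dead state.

start=s0; accept=s9; s0-0>s1; s0-1>s0; s1-0>s2; s1-1>s3; s2-0>s4; s2-1>s5; s3-0>s2; s3-1>s6; s4-0>s7; s4-1>s8; s5-0>s4; s5-1>s9; s6-0>s9; s6-1>s6; s7-0>s1; s7-1>s10; s8-0>s7; s8-1>s11; s9-0>s11; s9-1>s9; s10-0>s1; s10-1>s12; s11-0>s12; s11-1>s11; s12-0>s6; s12-1>s12

Build one automaton per condition and run them in lockstep. One (4 states) tracks the count of `0`s modulo 4; the other (4 states) tracks whether and how much of `011` has been seen. Each combined state is a pair, one component from each; accept when both components accept.
A 13-state machine:
          0    1  
>  s0     s1   s0 
   s1     s2   s3 
   s2     s4   s5 
   s3     s2   s6 
   s4     s7   s8 
   s5     s4   s9 
   s6     s9   s6 
   s7     s1  s10 
   s8     s7  s11 
 * s9    s11   s9 
   s10    s1  s12 
   s11   s12  s11 
   s12    s6  s12 
(> = start, * = accepting)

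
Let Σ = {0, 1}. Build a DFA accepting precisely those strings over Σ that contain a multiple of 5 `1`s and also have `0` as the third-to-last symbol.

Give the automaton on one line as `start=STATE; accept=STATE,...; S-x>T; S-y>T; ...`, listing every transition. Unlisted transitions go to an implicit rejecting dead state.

Run two small machines in parallel and take their product. One (5 states) tracks the count of `1`s modulo 5; the other (15 states) tracks the last 3 symbols read. Each combined state is a pair, one component from each; accept when both components accept. Equivalent product states are then merged.
With 16 states:
          0    1  
>  S0     S1   S2 
   S1     S3   S2 
   S2     S2   S4 
   S3     S5   S2 
   S4     S4   S6 
 * S5     S5   S2 
   S6     S7   S8 
   S7     S7   S9 
   S8    S10   S0 
   S9    S10  S11 
   S10   S12  S13 
 * S11    S1   S2 
   S12   S12  S14 
   S13   S15   S2 
 * S14   S15   S2 
 * S15    S3   S2 
(> = start, * = accepting)

start=S0; accept=S5,S11,S14,S15; S0-0>S1; S0-1>S2; S1-0>S3; S1-1>S2; S2-0>S2; S2-1>S4; S3-0>S5; S3-1>S2; S4-0>S4; S4-1>S6; S5-0>S5; S5-1>S2; S6-0>S7; S6-1>S8; S7-0>S7; S7-1>S9; S8-0>S10; S8-1>S0; S9-0>S10; S9-1>S11; S10-0>S12; S10-1>S13; S11-0>S1; S11-1>S2; S12-0>S12; S12-1>S14; S13-0>S15; S13-1>S2; S14-0>S15; S14-1>S2; S15-0>S3; S15-1>S2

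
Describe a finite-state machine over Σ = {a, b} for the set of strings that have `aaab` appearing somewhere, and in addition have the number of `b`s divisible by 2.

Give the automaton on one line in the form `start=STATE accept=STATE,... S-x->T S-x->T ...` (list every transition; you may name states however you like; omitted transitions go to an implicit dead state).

Handle the two conditions separately and then intersect. One (5 states) tracks whether and how much of `aaab` has been seen; the other (2 states) tracks the count of `b`s modulo 2. Each combined state is a pair, one component from each; accept when both components accept. Equivalent product states are then merged.
        a   b  
>  q0   q1  q2 
   q1   q3  q2 
   q2   q4  q0 
   q3   q5  q2 
   q4   q6  q0 
   q5   q5  q7 
   q6   q7  q0 
   q7   q7  q8 
 * q8   q8  q7 
(> = start, * = accepting)

start=q0 accept=q8 q0-a->q1 q0-b->q2 q1-a->q3 q1-b->q2 q2-a->q4 q2-b->q0 q3-a->q5 q3-b->q2 q4-a->q6 q4-b->q0 q5-a->q5 q5-b->q7 q6-a->q7 q6-b->q0 q7-a->q7 q7-b->q8 q8-a->q8 q8-b->q7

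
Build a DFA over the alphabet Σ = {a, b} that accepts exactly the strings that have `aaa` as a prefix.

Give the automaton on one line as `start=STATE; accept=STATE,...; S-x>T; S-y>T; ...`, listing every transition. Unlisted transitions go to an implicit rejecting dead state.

Check the first 3 symbols one by one: S0 through S2 record how many have matched `aaa` so far; any wrong symbol goes to the dead state S4. After all 3 match we enter the accepting sink S3.
With 5 states:
        a   b  
>  S0   S1  S4 
   S1   S2  S4 
   S2   S3  S4 
 * S3   S3  S3 
   S4   S4  S4 
(> = start, * = accepting)

start=S0; accept=S3; S0-a>S1; S0-b>S4; S1-a>S2; S1-b>S4; S2-a>S3; S2-b>S4; S3-a>S3; S3-b>S3; S4-a>S4; S4-b>S4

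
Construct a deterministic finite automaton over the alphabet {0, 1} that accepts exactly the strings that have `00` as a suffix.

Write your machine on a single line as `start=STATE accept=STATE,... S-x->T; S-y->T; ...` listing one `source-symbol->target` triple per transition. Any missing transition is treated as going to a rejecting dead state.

Remember how much of `00` the current input suffix matches. State q0 means no match yet; q1 means the last symbol is `0`; q2 means the last 2 symbols are `00`. Only q2 accepts. On a mismatch, fall back to the longest proper suffix that is still a prefix of `00`.
3 states suffice.
        0   1  
>  q0   q1  q0 
   q1   q2  q0 
 * q2   q2  q0 
(> = start, * = accepting)

start=q0; accept=q2; q0-0->q1; q0-1->q0; q1-0->q2; q1-1->q0; q2-0->q2; q2-1->q0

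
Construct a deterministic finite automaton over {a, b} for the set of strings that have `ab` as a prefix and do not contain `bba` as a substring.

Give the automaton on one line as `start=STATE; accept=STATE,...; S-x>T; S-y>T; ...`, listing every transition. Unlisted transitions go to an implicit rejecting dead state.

Handle the two conditions separately and then intersect. One (4 states) tracks whether the input so far still matches the prefix `ab`; the other (4 states) tracks partial matches of the forbidden pattern `bba`. Each combined state is a pair, one component from each; accept when both components accept. After merging equivalent states the machine shrinks.
        a   b  
>  S0   S1  S2 
   S1   S2  S3 
   S2   S2  S2 
 * S3   S4  S5 
 * S4   S4  S3 
 * S5   S2  S5 
(> = start, * = accepting)

start=S0; accept=S3,S4,S5; S0-a>S1; S0-b>S2; S1-a>S2; S1-b>S3; S2-a>S2; S2-b>S2; S3-a>S4; S3-b>S5; S4-a>S4; S4-b>S3; S5-a>S2; S5-b>S5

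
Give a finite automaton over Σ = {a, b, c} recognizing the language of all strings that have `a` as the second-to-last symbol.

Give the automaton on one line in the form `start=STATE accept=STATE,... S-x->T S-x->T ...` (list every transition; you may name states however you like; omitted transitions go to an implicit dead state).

start=q0 accept=q4,q5,q6 q0-a->q1 q0-b->q2 q0-c->q3 q1-a->q4 q1-b->q5 q1-c->q6 q2-a->q7 q2-b->q8 q2-c->q9 q3-a->q10 q3-b->q11 q3-c->q12 q4-a->q4 q4-b->q5 q4-c->q6 q5-a->q7 q5-b->q8 q5-c->q9 q6-a->q10 q6-b->q11 q6-c->q12 q7-a->q4 q7-b->q5 q7-c->q6 q8-a->q7 q8-b->q8 q8-c->q9 q9-a->q10 q9-b->q11 q9-c->q12 q10-a->q4 q10-b->q5 q10-c->q6 q11-a->q7 q11-b->q8 q11-c->q9 q12-a->q10 q12-b->q11 q12-c->q12

A DFA must remember the last 2 symbols (since which symbol is second-to-last isn't known until the input ends). Use one state per possible window of the last ≤2 symbols; accept from those whose window starts with `a`.
With 13 states:
          a    b    c  
>  q0     q1   q2   q3 
   q1     q4   q5   q6 
   q2     q7   q8   q9 
   q3    q10  q11  q12 
 * q4     q4   q5   q6 
 * q5     q7   q8   q9 
 * q6    q10  q11  q12 
   q7     q4   q5   q6 
   q8     q7   q8   q9 
   q9    q10  q11  q12 
   q10    q4   q5   q6 
   q11    q7   q8   q9 
   q12   q10  q11  q12 
(> = start, * = accepting)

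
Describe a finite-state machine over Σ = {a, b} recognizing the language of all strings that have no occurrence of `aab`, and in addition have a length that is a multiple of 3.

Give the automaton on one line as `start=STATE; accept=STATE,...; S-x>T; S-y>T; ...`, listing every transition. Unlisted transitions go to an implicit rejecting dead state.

start=q0; accept=q0,q6,q8; q0-a>q1; q0-b>q2; q1-a>q3; q1-b>q4; q2-a>q5; q2-b>q4; q3-a>q6; q3-b>q7; q4-a>q8; q4-b>q0; q5-a>q6; q5-b>q0; q6-a>q9; q6-b>q10; q7-a>q10; q7-b>q10; q8-a>q9; q8-b>q2; q9-a>q3; q9-b>q11; q10-a>q11; q10-b>q11; q11-a>q7; q11-b>q7

Run two small machines in parallel and take their product. One (4 states) tracks partial matches of the forbidden pattern `aab`; the other (3 states) tracks the input length modulo 3. Each combined state is a pair, one component from each; accept when both components accept.
With 12 states:
          a    b  
>* q0     q1   q2 
   q1     q3   q4 
   q2     q5   q4 
   q3     q6   q7 
   q4     q8   q0 
   q5     q6   q0 
 * q6     q9  q10 
   q7    q10  q10 
 * q8     q9   q2 
   q9     q3  q11 
   q10   q11  q11 
   q11    q7   q7 
(> = start, * = accepting)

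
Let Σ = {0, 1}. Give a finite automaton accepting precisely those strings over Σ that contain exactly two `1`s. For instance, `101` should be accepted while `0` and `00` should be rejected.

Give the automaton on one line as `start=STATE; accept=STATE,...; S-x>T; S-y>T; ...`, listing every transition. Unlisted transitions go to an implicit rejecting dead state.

Count `1`s, saturating at 3: states q0 through q2 mean 0 through 2 `1`s seen; q3 means more than 2. Each `1` increments (capped at q3); other symbols loop. Accept from {q2}.
        0   1  
>  q0   q0  q1 
   q1   q1  q2 
 * q2   q2  q3 
   q3   q3  q3 
(> = start, * = accepting)

start=q0; accept=q2; q0-0>q0; q0-1>q1; q1-0>q1; q1-1>q2; q2-0>q2; q2-1>q3; q3-0>q3; q3-1>q3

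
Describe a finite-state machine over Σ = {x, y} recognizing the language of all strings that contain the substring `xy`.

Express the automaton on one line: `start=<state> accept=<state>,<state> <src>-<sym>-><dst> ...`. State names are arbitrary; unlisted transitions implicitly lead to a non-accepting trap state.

Track how much of `xy` has been matched so far: state q0 is no progress, q2 is the absorbing accept state reached once `xy` has occurred. Intermediate states record partial matches; on a mismatch, fall back to the longest reusable overlap.
        x   y  
>  q0   q1  q0 
   q1   q1  q2 
 * q2   q2  q2 
(> = start, * = accepting)

start=q0 accept=q2 q0-x->q1 q0-y->q0 q1-x->q1 q1-y->q2 q2-x->q2 q2-y->q2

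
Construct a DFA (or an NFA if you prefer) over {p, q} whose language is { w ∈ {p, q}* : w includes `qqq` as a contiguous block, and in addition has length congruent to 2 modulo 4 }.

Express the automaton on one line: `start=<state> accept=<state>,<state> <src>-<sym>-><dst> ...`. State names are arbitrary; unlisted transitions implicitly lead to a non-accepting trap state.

start=S0 accept=S15 S0-p->S1 S0-q->S2 S1-p->S3 S1-q->S4 S2-p->S3 S2-q->S5 S3-p->S6 S3-q->S7 S4-p->S6 S4-q->S8 S5-p->S6 S5-q->S9 S6-p->S0 S6-q->S10 S7-p->S0 S7-q->S11 S8-p->S0 S8-q->S12 S9-p->S12 S9-q->S12 S10-p->S1 S10-q->S13 S11-p->S1 S11-q->S14 S12-p->S14 S12-q->S14 S13-p->S3 S13-q->S15 S14-p->S15 S14-q->S15 S15-p->S9 S15-q->S9

Build one automaton per condition and run them in lockstep. One (4 states) tracks whether and how much of `qqq` has been seen; the other (4 states) tracks the input length modulo 4. Each combined state is a pair, one component from each; accept when both components accept.
A 16-state machine:
          p    q  
>  S0     S1   S2 
   S1     S3   S4 
   S2     S3   S5 
   S3     S6   S7 
   S4     S6   S8 
   S5     S6   S9 
   S6     S0  S10 
   S7     S0  S11 
   S8     S0  S12 
   S9    S12  S12 
   S10    S1  S13 
   S11    S1  S14 
   S12   S14  S14 
   S13    S3  S15 
   S14   S15  S15 
 * S15    S9   S9 
(> = start, * = accepting)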